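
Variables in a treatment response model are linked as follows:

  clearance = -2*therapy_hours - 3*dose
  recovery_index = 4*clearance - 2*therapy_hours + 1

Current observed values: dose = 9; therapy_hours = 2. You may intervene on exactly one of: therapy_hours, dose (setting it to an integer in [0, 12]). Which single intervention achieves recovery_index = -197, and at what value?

Intervening on therapy_hours: with other inputs at their observed values, recovery_index = -10*therapy_hours - 107. Solving for -197 gives therapy_hours = 9, within [0, 12].
Intervening on dose: recovery_index = -12*dose - 19. Reaching -197 requires dose = 89/6, not an integer.

set therapy_hours = 9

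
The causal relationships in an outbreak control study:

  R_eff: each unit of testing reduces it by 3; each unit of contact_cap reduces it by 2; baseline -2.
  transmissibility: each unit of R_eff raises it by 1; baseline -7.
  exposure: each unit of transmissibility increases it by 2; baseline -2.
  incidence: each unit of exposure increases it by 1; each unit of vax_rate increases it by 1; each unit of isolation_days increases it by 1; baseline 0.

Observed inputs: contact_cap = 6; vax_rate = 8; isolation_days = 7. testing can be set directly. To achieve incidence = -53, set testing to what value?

Substituting into the R_eff equation gives R_eff = -3*testing - 14.
This gives transmissibility = -3*testing - 21.
Substituting into the exposure equation gives exposure = -6*testing - 44.
Substituting into the incidence equation gives incidence = -6*testing - 29.
Solve -6*testing - 29 = -53: testing = (-53 + 29) / -6 = 4.

testing = 4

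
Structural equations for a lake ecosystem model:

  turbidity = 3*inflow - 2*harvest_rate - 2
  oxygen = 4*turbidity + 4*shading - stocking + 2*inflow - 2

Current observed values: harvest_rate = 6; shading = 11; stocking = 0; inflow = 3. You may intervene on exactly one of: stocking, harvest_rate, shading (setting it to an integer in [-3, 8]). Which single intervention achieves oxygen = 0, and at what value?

Intervening on stocking: oxygen = -stocking + 28. Reaching 0 requires stocking = 28, outside [-3, 8].
Intervening on harvest_rate: oxygen = -8*harvest_rate + 76. Reaching 0 requires harvest_rate = 19/2, not an integer.
Intervening on shading: with other inputs at their observed values, oxygen = 4*shading - 16. Solving for 0 gives shading = 4, within [-3, 8].

set shading = 4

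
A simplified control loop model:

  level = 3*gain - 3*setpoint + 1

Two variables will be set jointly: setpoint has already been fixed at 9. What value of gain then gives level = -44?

With setpoint held at 9:
Substituting into the level equation gives level = 3*gain - 26.
Solve 3*gain - 26 = -44: gain = (-44 + 26) / 3 = -6.

gain = -6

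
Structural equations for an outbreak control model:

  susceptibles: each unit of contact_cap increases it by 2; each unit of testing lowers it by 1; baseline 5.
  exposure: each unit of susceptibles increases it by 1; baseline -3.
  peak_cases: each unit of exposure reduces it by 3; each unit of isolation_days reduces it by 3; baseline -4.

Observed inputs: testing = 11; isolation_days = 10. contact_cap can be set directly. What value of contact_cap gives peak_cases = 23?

Substituting into the susceptibles equation gives susceptibles = 2*contact_cap - 6.
Substituting into the exposure equation gives exposure = 2*contact_cap - 9.
So peak_cases = -6*contact_cap - 7.
Solve -6*contact_cap - 7 = 23: contact_cap = (23 + 7) / -6 = -5.

contact_cap = -5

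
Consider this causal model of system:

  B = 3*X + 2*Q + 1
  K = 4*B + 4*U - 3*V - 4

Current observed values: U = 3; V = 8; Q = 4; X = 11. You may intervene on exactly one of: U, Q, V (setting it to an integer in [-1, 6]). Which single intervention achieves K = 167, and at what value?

Intervening on U: K = 4*U + 140. Reaching 167 requires U = 27/4, not an integer.
Intervening on Q: K = 8*Q + 120. Reaching 167 requires Q = 47/8, not an integer.
Intervening on V: with other inputs at their observed values, K = -3*V + 176. Solving for 167 gives V = 3, within [-1, 6].

set V = 3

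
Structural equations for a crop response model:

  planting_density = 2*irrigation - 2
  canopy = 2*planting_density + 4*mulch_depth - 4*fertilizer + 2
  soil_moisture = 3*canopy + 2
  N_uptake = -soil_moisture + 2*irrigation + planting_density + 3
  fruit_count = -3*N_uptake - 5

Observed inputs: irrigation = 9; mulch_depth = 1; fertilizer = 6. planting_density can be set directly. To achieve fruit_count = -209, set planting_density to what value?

planting_density = 1

Intervening on planting_density fixes its value directly, overriding its dependence on irrigation.
Substituting into the canopy equation gives canopy = 2*planting_density - 18.
Substituting into the soil_moisture equation gives soil_moisture = 6*planting_density - 52.
Substituting into the N_uptake equation gives N_uptake = -5*planting_density + 73.
Substituting into the fruit_count equation gives fruit_count = 15*planting_density - 224.
Solve 15*planting_density - 224 = -209: planting_density = (-209 + 224) / 15 = 1.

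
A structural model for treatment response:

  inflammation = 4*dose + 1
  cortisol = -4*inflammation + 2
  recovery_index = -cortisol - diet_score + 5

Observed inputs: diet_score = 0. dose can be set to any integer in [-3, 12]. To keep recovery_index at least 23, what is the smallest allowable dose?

Substituting into the cortisol equation gives cortisol = -16*dose - 2.
So recovery_index = 16*dose + 7.
Require 16*dose + 7 ≥ 23, so dose ≥ 1.
The smallest integer in [-3, 12] satisfying this is 1.

dose = 1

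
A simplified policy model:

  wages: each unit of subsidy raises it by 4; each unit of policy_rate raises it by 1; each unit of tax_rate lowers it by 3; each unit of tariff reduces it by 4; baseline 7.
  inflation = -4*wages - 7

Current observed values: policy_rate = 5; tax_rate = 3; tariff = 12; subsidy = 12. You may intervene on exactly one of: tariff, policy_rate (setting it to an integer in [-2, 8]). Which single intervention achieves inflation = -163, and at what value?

set tariff = 3

Intervening on tariff: with other inputs at their observed values, inflation = 16*tariff - 211. Solving for -163 gives tariff = 3, within [-2, 8].
Intervening on policy_rate: inflation = -4*policy_rate + 1. Reaching -163 requires policy_rate = 41, outside [-2, 8].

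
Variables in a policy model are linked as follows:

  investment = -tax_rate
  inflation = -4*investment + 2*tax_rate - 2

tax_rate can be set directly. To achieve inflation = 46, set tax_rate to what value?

tax_rate = 8

Substituting into the inflation equation gives inflation = 6*tax_rate - 2.
Solve 6*tax_rate - 2 = 46: tax_rate = (46 + 2) / 6 = 8.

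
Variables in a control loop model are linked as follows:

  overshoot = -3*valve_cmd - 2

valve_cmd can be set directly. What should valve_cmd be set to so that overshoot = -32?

Solve -3*valve_cmd - 2 = -32: valve_cmd = (-32 + 2) / -3 = 10.

valve_cmd = 10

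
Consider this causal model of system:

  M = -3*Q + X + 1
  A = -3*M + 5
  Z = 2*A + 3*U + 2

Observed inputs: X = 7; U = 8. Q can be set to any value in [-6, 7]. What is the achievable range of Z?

-120 to 114

Substituting into the M equation gives M = -3*Q + 8.
This gives A = 9*Q - 19.
Z becomes 18*Q - 12.
Linear in Q, so extremes are at the endpoints: Q = -6 gives Z = -120; Q = 7 gives Z = 114.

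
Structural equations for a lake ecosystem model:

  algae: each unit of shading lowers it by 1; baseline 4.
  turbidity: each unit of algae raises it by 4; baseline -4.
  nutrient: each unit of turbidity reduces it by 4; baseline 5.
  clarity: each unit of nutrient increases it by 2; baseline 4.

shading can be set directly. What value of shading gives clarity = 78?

Substituting into the turbidity equation gives turbidity = -4*shading + 12.
nutrient becomes 16*shading - 43.
So clarity = 32*shading - 82.
Solve 32*shading - 82 = 78: shading = (78 + 82) / 32 = 5.

shading = 5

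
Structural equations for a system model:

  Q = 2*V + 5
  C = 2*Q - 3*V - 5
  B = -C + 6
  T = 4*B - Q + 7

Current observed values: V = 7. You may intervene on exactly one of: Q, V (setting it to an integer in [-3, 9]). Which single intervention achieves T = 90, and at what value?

set Q = 5

Intervening on Q: with other inputs at their observed values, T = -9*Q + 135. Solving for 90 gives Q = 5, within [-3, 9].
Intervening on V: T = -6*V + 6. Reaching 90 requires V = -14, outside [-3, 9].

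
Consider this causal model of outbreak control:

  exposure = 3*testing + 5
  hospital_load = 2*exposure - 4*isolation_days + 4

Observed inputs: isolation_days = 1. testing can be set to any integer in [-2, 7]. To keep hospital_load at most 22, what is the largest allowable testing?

Substituting into the hospital_load equation gives hospital_load = 6*testing + 10.
Require 6*testing + 10 ≤ 22, so testing ≤ 2.
The largest integer in [-2, 7] satisfying this is 2.

testing = 2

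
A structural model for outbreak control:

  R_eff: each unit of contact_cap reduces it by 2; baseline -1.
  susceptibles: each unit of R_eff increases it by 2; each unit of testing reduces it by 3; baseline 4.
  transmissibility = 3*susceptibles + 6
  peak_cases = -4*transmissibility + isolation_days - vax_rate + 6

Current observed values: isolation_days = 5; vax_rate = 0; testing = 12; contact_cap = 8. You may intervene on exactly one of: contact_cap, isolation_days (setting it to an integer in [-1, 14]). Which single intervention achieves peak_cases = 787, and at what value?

set isolation_days = 13

Intervening on contact_cap: peak_cases = 48*contact_cap + 395. Reaching 787 requires contact_cap = 49/6, not an integer.
Intervening on isolation_days: with other inputs at their observed values, peak_cases = isolation_days + 774. Solving for 787 gives isolation_days = 13, within [-1, 14].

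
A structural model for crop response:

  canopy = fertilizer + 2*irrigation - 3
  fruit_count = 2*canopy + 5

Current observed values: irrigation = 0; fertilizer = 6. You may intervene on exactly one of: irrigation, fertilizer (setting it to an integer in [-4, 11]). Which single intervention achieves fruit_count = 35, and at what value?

Intervening on irrigation: with other inputs at their observed values, fruit_count = 4*irrigation + 11. Solving for 35 gives irrigation = 6, within [-4, 11].
Intervening on fertilizer: fruit_count = 2*fertilizer - 1. Reaching 35 requires fertilizer = 18, outside [-4, 11].

set irrigation = 6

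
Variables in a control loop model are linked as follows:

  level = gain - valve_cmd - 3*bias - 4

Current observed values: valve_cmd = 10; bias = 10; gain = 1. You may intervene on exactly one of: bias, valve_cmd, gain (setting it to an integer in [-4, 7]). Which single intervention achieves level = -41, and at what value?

Intervening on bias: level = -3*bias - 13. Reaching -41 requires bias = 28/3, not an integer.
Intervening on valve_cmd: level = -valve_cmd - 33. Reaching -41 requires valve_cmd = 8, outside [-4, 7].
Intervening on gain: with other inputs at their observed values, level = gain - 44. Solving for -41 gives gain = 3, within [-4, 7].

set gain = 3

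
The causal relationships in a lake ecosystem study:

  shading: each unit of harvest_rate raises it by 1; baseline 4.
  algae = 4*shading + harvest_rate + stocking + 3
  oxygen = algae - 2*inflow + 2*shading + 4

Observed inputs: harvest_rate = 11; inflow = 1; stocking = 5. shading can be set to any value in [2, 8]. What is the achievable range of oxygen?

33 to 69

Intervening on shading fixes its value directly, overriding its dependence on harvest_rate.
Substituting into the algae equation gives algae = 4*shading + 19.
So oxygen = 6*shading + 21.
Linear in shading, so extremes are at the endpoints: shading = 2 gives oxygen = 33; shading = 8 gives oxygen = 69.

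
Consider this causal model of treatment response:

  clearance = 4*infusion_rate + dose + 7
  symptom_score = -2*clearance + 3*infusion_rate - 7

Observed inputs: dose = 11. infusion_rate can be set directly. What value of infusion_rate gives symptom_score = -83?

Substituting into the clearance equation gives clearance = 4*infusion_rate + 18.
Substituting into the symptom_score equation gives symptom_score = -5*infusion_rate - 43.
Solve -5*infusion_rate - 43 = -83: infusion_rate = (-83 + 43) / -5 = 8.

infusion_rate = 8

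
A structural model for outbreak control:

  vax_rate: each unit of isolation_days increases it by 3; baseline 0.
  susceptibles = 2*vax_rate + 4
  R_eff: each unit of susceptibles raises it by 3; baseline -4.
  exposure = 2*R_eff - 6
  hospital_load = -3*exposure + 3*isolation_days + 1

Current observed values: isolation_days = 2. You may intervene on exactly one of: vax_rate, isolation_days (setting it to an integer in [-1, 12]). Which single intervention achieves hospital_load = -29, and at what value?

set isolation_days = 0

Intervening on vax_rate: hospital_load = -36*vax_rate - 23. Reaching -29 requires vax_rate = 1/6, not an integer.
Intervening on isolation_days: with other inputs at their observed values, hospital_load = -105*isolation_days - 29. Solving for -29 gives isolation_days = 0, within [-1, 12].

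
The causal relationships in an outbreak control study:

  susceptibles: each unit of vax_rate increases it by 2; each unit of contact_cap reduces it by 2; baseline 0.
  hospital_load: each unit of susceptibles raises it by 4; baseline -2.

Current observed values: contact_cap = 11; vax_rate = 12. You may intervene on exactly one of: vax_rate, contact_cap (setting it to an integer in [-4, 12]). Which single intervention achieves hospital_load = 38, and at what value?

Intervening on vax_rate: hospital_load = 8*vax_rate - 90. Reaching 38 requires vax_rate = 16, outside [-4, 12].
Intervening on contact_cap: with other inputs at their observed values, hospital_load = -8*contact_cap + 94. Solving for 38 gives contact_cap = 7, within [-4, 12].

set contact_cap = 7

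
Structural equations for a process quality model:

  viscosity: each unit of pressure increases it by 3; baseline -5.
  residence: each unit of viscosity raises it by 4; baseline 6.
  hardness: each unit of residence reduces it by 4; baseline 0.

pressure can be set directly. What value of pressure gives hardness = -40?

Substituting into the residence equation gives residence = 12*pressure - 14.
Substituting into the hardness equation gives hardness = -48*pressure + 56.
Solve -48*pressure + 56 = -40: pressure = (-40 - 56) / -48 = 2.

pressure = 2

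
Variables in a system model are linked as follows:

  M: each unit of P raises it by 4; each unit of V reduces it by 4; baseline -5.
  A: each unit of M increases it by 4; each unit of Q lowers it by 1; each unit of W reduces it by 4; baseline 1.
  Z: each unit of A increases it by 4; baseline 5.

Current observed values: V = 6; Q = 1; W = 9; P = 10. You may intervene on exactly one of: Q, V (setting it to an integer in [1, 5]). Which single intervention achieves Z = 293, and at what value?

Intervening on Q: Z = -4*Q + 41. Reaching 293 requires Q = -63, outside [1, 5].
Intervening on V: with other inputs at their observed values, Z = -64*V + 421. Solving for 293 gives V = 2, within [1, 5].

set V = 2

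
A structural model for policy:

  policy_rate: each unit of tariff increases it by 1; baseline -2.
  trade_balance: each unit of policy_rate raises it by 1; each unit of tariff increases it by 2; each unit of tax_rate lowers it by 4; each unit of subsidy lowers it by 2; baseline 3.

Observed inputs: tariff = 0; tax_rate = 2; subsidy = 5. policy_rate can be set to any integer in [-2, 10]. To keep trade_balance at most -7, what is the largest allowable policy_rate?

policy_rate = 8

Intervening on policy_rate fixes its value directly, overriding its dependence on tariff.
Substituting into the trade_balance equation gives trade_balance = policy_rate - 15.
Require policy_rate - 15 ≤ -7, so policy_rate ≤ 8.
The largest integer in [-2, 10] satisfying this is 8.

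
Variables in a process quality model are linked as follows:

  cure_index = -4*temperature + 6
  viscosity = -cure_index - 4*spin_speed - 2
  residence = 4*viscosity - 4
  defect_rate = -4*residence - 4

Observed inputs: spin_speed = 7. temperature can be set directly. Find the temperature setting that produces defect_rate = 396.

temperature = 3

Substituting into the viscosity equation gives viscosity = 4*temperature - 36.
Substituting into the residence equation gives residence = 16*temperature - 148.
This gives defect_rate = -64*temperature + 588.
Solve -64*temperature + 588 = 396: temperature = (396 - 588) / -64 = 3.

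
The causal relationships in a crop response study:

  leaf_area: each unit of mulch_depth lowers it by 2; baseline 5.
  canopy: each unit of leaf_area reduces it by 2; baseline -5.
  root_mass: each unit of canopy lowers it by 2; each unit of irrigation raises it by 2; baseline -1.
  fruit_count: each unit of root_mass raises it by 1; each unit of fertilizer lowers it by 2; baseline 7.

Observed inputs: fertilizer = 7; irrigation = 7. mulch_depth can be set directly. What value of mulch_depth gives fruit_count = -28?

mulch_depth = 8

Substituting into the canopy equation gives canopy = 4*mulch_depth - 15.
This gives root_mass = -8*mulch_depth + 43.
This gives fruit_count = -8*mulch_depth + 36.
Solve -8*mulch_depth + 36 = -28: mulch_depth = (-28 - 36) / -8 = 8.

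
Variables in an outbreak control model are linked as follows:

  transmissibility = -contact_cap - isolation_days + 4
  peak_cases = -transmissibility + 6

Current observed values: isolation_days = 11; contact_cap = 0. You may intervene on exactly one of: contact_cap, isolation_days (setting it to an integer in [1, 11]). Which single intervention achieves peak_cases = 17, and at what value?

set contact_cap = 4

Intervening on contact_cap: with other inputs at their observed values, peak_cases = contact_cap + 13. Solving for 17 gives contact_cap = 4, within [1, 11].
Intervening on isolation_days: peak_cases = isolation_days + 2. Reaching 17 requires isolation_days = 15, outside [1, 11].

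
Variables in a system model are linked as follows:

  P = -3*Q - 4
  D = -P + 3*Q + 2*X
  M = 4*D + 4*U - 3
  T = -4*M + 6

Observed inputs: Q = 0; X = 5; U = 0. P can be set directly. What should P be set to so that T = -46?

Intervening on P fixes its value directly, overriding its dependence on Q.
Substituting into the D equation gives D = -P + 10.
Substituting into the M equation gives M = -4*P + 37.
Substituting into the T equation gives T = 16*P - 142.
Solve 16*P - 142 = -46: P = (-46 + 142) / 16 = 6.

P = 6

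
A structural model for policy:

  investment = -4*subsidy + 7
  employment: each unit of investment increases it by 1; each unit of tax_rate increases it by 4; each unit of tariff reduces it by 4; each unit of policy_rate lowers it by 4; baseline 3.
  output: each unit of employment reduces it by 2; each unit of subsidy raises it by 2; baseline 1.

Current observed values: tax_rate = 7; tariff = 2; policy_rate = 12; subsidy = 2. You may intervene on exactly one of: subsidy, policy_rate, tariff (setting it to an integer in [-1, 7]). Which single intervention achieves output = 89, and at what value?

Intervening on subsidy: output = 10*subsidy + 37. Reaching 89 requires subsidy = 26/5, not an integer.
Intervening on policy_rate: output = 8*policy_rate - 39. Reaching 89 requires policy_rate = 16, outside [-1, 7].
Intervening on tariff: with other inputs at their observed values, output = 8*tariff + 41. Solving for 89 gives tariff = 6, within [-1, 7].

set tariff = 6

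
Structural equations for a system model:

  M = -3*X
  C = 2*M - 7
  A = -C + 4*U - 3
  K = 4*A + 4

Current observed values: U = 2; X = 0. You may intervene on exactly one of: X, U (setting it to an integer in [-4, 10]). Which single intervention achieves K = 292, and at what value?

Intervening on X: with other inputs at their observed values, K = 24*X + 52. Solving for 292 gives X = 10, within [-4, 10].
Intervening on U: K = 16*U + 20. Reaching 292 requires U = 17, outside [-4, 10].

set X = 10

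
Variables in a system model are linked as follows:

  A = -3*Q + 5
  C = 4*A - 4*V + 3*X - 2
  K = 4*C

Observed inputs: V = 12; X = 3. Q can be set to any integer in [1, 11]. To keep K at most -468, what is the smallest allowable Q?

Substituting into the C equation gives C = -12*Q - 21.
K becomes -48*Q - 84.
Require -48*Q - 84 ≤ -468, so Q ≥ 8.
The smallest integer in [1, 11] satisfying this is 8.

Q = 8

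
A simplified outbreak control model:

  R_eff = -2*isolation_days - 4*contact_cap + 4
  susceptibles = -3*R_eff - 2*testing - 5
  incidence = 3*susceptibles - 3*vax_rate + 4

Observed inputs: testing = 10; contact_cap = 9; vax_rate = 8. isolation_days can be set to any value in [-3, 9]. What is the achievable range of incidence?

139 to 355

Substituting into the R_eff equation gives R_eff = -2*isolation_days - 32.
Substituting into the susceptibles equation gives susceptibles = 6*isolation_days + 71.
Substituting into the incidence equation gives incidence = 18*isolation_days + 193.
Linear in isolation_days, so extremes are at the endpoints: isolation_days = -3 gives incidence = 139; isolation_days = 9 gives incidence = 355.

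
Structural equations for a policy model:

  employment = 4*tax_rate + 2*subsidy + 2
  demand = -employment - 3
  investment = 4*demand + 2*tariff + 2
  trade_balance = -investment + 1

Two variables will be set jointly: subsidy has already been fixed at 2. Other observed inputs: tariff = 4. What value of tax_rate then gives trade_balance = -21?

tax_rate = -3

With subsidy held at 2:
Substituting into the employment equation gives employment = 4*tax_rate + 6.
demand becomes -4*tax_rate - 9.
Substituting into the investment equation gives investment = -16*tax_rate - 26.
trade_balance becomes 16*tax_rate + 27.
Solve 16*tax_rate + 27 = -21: tax_rate = (-21 - 27) / 16 = -3.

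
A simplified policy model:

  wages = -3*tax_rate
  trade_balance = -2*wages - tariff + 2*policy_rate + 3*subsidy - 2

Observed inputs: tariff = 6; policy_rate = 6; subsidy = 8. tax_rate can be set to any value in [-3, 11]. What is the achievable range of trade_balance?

Substituting into the trade_balance equation gives trade_balance = 6*tax_rate + 28.
Linear in tax_rate, so extremes are at the endpoints: tax_rate = -3 gives trade_balance = 10; tax_rate = 11 gives trade_balance = 94.

10 to 94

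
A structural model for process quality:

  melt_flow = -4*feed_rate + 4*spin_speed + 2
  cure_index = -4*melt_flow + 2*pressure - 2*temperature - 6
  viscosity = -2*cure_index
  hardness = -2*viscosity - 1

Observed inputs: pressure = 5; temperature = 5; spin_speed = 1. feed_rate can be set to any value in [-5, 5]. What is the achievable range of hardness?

-441 to 199

Substituting into the melt_flow equation gives melt_flow = -4*feed_rate + 6.
This gives cure_index = 16*feed_rate - 30.
Substituting into the viscosity equation gives viscosity = -32*feed_rate + 60.
hardness becomes 64*feed_rate - 121.
Linear in feed_rate, so extremes are at the endpoints: feed_rate = -5 gives hardness = -441; feed_rate = 5 gives hardness = 199.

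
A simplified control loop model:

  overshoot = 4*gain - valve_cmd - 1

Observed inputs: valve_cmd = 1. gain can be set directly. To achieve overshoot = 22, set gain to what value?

gain = 6

Substituting into the overshoot equation gives overshoot = 4*gain - 2.
Solve 4*gain - 2 = 22: gain = (22 + 2) / 4 = 6.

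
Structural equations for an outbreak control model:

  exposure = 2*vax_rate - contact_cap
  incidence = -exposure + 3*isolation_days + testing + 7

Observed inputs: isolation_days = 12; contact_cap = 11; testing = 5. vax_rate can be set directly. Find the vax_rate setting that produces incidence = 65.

Substituting into the exposure equation gives exposure = 2*vax_rate - 11.
Substituting into the incidence equation gives incidence = -2*vax_rate + 59.
Solve -2*vax_rate + 59 = 65: vax_rate = (65 - 59) / -2 = -3.

vax_rate = -3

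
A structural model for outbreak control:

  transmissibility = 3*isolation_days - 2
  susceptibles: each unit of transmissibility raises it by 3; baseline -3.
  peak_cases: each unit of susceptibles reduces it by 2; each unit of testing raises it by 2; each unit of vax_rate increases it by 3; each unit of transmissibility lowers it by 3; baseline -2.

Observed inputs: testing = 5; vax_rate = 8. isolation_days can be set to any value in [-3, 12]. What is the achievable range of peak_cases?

-268 to 137

Substituting into the susceptibles equation gives susceptibles = 9*isolation_days - 9.
Substituting into the peak_cases equation gives peak_cases = -27*isolation_days + 56.
Linear in isolation_days, so extremes are at the endpoints: isolation_days = -3 gives peak_cases = 137; isolation_days = 12 gives peak_cases = -268.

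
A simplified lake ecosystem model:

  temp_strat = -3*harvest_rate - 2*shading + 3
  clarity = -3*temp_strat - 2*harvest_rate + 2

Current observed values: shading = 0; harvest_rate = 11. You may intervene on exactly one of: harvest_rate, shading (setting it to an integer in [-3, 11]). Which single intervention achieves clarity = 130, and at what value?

set shading = 10

Intervening on harvest_rate: clarity = 7*harvest_rate - 7. Reaching 130 requires harvest_rate = 137/7, not an integer.
Intervening on shading: with other inputs at their observed values, clarity = 6*shading + 70. Solving for 130 gives shading = 10, within [-3, 11].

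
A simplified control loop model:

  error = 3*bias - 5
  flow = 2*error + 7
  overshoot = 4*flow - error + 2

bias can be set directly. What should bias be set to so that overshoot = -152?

bias = -7

Substituting into the flow equation gives flow = 6*bias - 3.
This gives overshoot = 21*bias - 5.
Solve 21*bias - 5 = -152: bias = (-152 + 5) / 21 = -7.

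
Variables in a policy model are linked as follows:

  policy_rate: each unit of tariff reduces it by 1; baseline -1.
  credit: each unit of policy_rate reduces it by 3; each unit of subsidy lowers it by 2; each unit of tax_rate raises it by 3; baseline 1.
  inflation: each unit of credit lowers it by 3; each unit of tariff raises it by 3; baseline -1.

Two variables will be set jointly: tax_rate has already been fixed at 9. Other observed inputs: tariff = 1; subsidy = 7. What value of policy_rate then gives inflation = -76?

policy_rate = -4

With tax_rate held at 9:
Intervening on policy_rate fixes its value directly, overriding its dependence on tariff.
Substituting into the credit equation gives credit = -3*policy_rate + 14.
So inflation = 9*policy_rate - 40.
Solve 9*policy_rate - 40 = -76: policy_rate = (-76 + 40) / 9 = -4.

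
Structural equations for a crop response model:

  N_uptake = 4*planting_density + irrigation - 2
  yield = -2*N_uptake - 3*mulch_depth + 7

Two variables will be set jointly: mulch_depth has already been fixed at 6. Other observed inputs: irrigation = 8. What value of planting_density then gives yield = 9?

With mulch_depth held at 6:
Substituting into the N_uptake equation gives N_uptake = 4*planting_density + 6.
Substituting into the yield equation gives yield = -8*planting_density - 23.
Solve -8*planting_density - 23 = 9: planting_density = (9 + 23) / -8 = -4.

planting_density = -4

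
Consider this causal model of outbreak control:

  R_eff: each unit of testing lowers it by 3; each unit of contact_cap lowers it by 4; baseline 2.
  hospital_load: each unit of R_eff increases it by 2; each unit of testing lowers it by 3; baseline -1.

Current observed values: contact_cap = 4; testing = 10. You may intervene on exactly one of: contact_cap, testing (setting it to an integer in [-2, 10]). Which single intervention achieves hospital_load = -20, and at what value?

set testing = -1

Intervening on contact_cap: hospital_load = -8*contact_cap - 87. Reaching -20 requires contact_cap = -67/8, not an integer.
Intervening on testing: with other inputs at their observed values, hospital_load = -9*testing - 29. Solving for -20 gives testing = -1, within [-2, 10].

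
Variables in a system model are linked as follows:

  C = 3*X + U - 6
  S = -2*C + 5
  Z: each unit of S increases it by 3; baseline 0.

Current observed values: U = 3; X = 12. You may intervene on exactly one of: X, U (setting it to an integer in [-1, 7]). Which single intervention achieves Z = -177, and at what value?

Intervening on X: Z = -18*X + 33. Reaching -177 requires X = 35/3, not an integer.
Intervening on U: with other inputs at their observed values, Z = -6*U - 165. Solving for -177 gives U = 2, within [-1, 7].

set U = 2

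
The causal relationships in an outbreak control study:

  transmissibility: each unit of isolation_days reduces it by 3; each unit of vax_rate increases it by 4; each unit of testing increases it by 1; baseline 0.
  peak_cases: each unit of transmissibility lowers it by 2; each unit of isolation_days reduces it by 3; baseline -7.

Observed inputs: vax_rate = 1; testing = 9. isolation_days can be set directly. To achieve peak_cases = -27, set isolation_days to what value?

isolation_days = 2

Substituting into the transmissibility equation gives transmissibility = -3*isolation_days + 13.
peak_cases becomes 3*isolation_days - 33.
Solve 3*isolation_days - 33 = -27: isolation_days = (-27 + 33) / 3 = 2.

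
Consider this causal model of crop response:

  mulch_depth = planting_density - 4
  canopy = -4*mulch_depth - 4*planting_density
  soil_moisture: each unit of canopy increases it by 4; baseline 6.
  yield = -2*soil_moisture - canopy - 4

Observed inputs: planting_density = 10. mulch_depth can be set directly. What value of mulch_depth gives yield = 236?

Intervening on mulch_depth fixes its value directly, overriding its dependence on planting_density.
Substituting into the canopy equation gives canopy = -4*mulch_depth - 40.
Substituting into the soil_moisture equation gives soil_moisture = -16*mulch_depth - 154.
Substituting into the yield equation gives yield = 36*mulch_depth + 344.
Solve 36*mulch_depth + 344 = 236: mulch_depth = (236 - 344) / 36 = -3.

mulch_depth = -3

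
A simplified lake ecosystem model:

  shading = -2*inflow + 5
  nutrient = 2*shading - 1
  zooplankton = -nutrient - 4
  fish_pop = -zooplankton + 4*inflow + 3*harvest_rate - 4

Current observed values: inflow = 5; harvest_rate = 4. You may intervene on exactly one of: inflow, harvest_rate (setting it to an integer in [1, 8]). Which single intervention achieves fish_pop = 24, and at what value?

set harvest_rate = 5

Intervening on inflow: the paths from inflow to fish_pop cancel (net effect zero), leaving fish_pop = 21; 24 is unreachable this way.
Intervening on harvest_rate: with other inputs at their observed values, fish_pop = 3*harvest_rate + 9. Solving for 24 gives harvest_rate = 5, within [1, 8].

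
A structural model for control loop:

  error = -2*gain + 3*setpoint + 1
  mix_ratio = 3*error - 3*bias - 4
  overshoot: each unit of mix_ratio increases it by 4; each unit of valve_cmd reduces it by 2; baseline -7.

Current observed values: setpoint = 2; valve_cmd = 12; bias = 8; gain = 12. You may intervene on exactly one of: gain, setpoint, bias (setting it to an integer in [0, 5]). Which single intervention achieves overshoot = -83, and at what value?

Intervening on gain: with other inputs at their observed values, overshoot = -24*gain - 59. Solving for -83 gives gain = 1, within [0, 5].
Intervening on setpoint: overshoot = 36*setpoint - 419. Reaching -83 requires setpoint = 28/3, not an integer.
Intervening on bias: overshoot = -12*bias - 251. Reaching -83 requires bias = -14, outside [0, 5].

set gain = 1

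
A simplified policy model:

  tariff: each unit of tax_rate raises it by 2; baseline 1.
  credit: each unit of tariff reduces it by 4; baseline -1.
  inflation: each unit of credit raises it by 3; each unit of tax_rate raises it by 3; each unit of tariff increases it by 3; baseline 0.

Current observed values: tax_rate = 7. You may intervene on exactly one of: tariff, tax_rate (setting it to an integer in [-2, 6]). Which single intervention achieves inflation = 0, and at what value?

Intervening on tariff: with other inputs at their observed values, inflation = -9*tariff + 18. Solving for 0 gives tariff = 2, within [-2, 6].
Intervening on tax_rate: inflation = -15*tax_rate - 12. Reaching 0 requires tax_rate = -4/5, not an integer.

set tariff = 2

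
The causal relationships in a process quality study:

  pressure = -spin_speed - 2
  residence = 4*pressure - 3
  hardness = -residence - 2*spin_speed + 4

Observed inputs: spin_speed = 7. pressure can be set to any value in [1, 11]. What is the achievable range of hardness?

-51 to -11

Intervening on pressure fixes its value directly, overriding its dependence on spin_speed.
Substituting into the hardness equation gives hardness = -4*pressure - 7.
Linear in pressure, so extremes are at the endpoints: pressure = 1 gives hardness = -11; pressure = 11 gives hardness = -51.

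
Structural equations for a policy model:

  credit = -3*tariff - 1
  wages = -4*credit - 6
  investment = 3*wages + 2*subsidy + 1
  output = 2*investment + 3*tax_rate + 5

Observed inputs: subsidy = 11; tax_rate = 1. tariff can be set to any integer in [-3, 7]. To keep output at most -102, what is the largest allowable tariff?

tariff = -2

Substituting into the wages equation gives wages = 12*tariff - 2.
Substituting into the investment equation gives investment = 36*tariff + 17.
output becomes 72*tariff + 42.
Require 72*tariff + 42 ≤ -102, so tariff ≤ -2.
The largest integer in [-3, 7] satisfying this is -2.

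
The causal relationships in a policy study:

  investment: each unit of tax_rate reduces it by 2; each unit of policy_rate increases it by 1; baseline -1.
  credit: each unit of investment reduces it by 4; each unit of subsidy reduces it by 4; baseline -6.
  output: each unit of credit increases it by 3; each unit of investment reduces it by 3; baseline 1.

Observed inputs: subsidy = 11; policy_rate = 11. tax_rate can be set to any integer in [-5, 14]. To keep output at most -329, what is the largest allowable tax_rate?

tax_rate = -1

Substituting into the investment equation gives investment = -2*tax_rate + 10.
Substituting into the credit equation gives credit = 8*tax_rate - 90.
Substituting into the output equation gives output = 30*tax_rate - 299.
Require 30*tax_rate - 299 ≤ -329, so tax_rate ≤ -1.
The largest integer in [-5, 14] satisfying this is -1.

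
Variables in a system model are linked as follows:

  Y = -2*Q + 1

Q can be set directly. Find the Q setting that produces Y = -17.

Solve -2*Q + 1 = -17: Q = (-17 - 1) / -2 = 9.

Q = 9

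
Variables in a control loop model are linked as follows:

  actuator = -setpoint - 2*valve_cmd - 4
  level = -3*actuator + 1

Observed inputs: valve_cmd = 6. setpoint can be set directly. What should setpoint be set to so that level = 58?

setpoint = 3

Substituting into the actuator equation gives actuator = -setpoint - 16.
level becomes 3*setpoint + 49.
Solve 3*setpoint + 49 = 58: setpoint = (58 - 49) / 3 = 3.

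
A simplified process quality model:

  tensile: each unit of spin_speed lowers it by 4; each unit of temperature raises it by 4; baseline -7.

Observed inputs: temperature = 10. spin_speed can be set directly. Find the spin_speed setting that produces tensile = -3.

Substituting into the tensile equation gives tensile = -4*spin_speed + 33.
Solve -4*spin_speed + 33 = -3: spin_speed = (-3 - 33) / -4 = 9.

spin_speed = 9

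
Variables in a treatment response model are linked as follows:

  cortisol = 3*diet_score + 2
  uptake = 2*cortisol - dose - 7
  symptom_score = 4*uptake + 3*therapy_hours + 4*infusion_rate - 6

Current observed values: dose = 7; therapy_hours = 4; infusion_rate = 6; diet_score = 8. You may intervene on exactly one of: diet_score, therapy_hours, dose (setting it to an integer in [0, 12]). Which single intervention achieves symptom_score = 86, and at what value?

set diet_score = 4

Intervening on diet_score: with other inputs at their observed values, symptom_score = 24*diet_score - 10. Solving for 86 gives diet_score = 4, within [0, 12].
Intervening on therapy_hours: symptom_score = 3*therapy_hours + 170. Reaching 86 requires therapy_hours = -28, outside [0, 12].
Intervening on dose: symptom_score = -4*dose + 210. Reaching 86 requires dose = 31, outside [0, 12].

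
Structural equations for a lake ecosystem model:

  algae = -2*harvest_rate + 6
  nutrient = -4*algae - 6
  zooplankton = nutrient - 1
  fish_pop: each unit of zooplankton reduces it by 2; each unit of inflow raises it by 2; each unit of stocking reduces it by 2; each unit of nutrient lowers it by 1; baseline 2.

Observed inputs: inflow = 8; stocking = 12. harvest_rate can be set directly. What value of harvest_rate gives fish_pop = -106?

harvest_rate = 8

Substituting into the nutrient equation gives nutrient = 8*harvest_rate - 30.
zooplankton becomes 8*harvest_rate - 31.
This gives fish_pop = -24*harvest_rate + 86.
Solve -24*harvest_rate + 86 = -106: harvest_rate = (-106 - 86) / -24 = 8.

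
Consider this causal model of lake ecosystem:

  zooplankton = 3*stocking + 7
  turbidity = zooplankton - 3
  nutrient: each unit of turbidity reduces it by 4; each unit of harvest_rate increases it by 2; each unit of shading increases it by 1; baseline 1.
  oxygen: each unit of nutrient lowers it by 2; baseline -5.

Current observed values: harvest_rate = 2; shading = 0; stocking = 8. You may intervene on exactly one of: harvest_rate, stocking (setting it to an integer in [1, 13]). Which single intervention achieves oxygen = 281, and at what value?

set stocking = 11

Intervening on harvest_rate: oxygen = -4*harvest_rate + 217. Reaching 281 requires harvest_rate = -16, outside [1, 13].
Intervening on stocking: with other inputs at their observed values, oxygen = 24*stocking + 17. Solving for 281 gives stocking = 11, within [1, 13].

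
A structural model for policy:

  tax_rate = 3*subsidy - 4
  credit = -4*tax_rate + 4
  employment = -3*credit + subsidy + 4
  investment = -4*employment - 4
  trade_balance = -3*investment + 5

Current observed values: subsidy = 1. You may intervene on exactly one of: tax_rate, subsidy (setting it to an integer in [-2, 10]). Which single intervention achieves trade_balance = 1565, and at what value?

Intervening on tax_rate: trade_balance = 144*tax_rate - 67. Reaching 1565 requires tax_rate = 34/3, not an integer.
Intervening on subsidy: with other inputs at their observed values, trade_balance = 444*subsidy - 655. Solving for 1565 gives subsidy = 5, within [-2, 10].

set subsidy = 5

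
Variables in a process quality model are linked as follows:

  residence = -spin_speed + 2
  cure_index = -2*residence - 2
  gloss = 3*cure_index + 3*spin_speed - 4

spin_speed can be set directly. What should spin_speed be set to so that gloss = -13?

spin_speed = 1

Substituting into the cure_index equation gives cure_index = 2*spin_speed - 6.
Substituting into the gloss equation gives gloss = 9*spin_speed - 22.
Solve 9*spin_speed - 22 = -13: spin_speed = (-13 + 22) / 9 = 1.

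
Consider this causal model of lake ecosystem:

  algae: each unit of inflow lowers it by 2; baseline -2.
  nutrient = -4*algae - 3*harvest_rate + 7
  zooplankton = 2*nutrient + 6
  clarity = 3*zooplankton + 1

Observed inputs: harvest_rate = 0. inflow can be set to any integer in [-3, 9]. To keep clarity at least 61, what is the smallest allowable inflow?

Substituting into the nutrient equation gives nutrient = 8*inflow + 15.
This gives zooplankton = 16*inflow + 36.
Substituting into the clarity equation gives clarity = 48*inflow + 109.
Require 48*inflow + 109 ≥ 61, so inflow ≥ -1.
The smallest integer in [-3, 9] satisfying this is -1.

inflow = -1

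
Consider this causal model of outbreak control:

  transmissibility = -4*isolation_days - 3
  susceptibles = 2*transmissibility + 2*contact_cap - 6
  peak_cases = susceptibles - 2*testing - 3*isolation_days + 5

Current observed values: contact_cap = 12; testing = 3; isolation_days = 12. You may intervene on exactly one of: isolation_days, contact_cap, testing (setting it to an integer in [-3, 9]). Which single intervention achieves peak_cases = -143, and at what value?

Intervening on isolation_days: peak_cases = -11*isolation_days + 11. Reaching -143 requires isolation_days = 14, outside [-3, 9].
Intervening on contact_cap: with other inputs at their observed values, peak_cases = 2*contact_cap - 145. Solving for -143 gives contact_cap = 1, within [-3, 9].
Intervening on testing: peak_cases = -2*testing - 115. Reaching -143 requires testing = 14, outside [-3, 9].

set contact_cap = 1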